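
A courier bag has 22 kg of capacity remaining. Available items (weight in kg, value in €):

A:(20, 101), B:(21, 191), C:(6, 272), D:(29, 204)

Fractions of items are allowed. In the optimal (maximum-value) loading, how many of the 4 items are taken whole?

1

Sort by value per unit weight and fill in that order.
Order: C (272/6=45.33) > B (191/21=9.10) > D (204/29=7.03) > A (101/20=5.05)
Fill: take C (6 @ 272) → take 16/21 of B → 145.52; 22/22 used.
1 item(s) taken whole; one partial (take 16/21 of B).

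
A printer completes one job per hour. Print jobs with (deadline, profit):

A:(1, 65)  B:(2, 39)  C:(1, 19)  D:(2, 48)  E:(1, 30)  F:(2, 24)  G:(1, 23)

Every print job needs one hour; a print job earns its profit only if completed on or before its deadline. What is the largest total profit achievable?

113

Take jobs in profit order; each goes to the latest open slot no later than its deadline.
By profit: A(d1,65), D(d2,48), B(d2,39), E(d1,30), F(d2,24), G(d1,23), C(d1,19)
A→slot 1; D→slot 2; B skipped; E skipped; F skipped; G skipped; C skipped.
Profit = 65 + 48 = 113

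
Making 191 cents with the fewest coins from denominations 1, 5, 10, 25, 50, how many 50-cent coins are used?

3

Greedy: take as many of the largest coin as possible, then repeat with the remainder.
191 = 3×50 + 1×25 + 1×10 + 1×5 + 1×1
Count of 50: 3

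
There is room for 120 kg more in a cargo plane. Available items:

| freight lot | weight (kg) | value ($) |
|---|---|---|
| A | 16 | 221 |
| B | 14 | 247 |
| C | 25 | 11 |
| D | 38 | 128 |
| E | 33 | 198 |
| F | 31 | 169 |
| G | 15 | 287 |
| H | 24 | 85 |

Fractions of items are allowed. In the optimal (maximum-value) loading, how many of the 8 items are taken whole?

Order: G (287/15=19.13) > B (247/14=17.64) > A (221/16=13.81) > E (198/33=6.00) > F (169/31=5.45) > H (85/24=3.54) > D (128/38=3.37) > C (11/25=0.44)
Fill: take G (15 @ 287) → take B (14 @ 247) → take A (16 @ 221) → take E (33 @ 198) → take F (31 @ 169) → take 11/24 of H → 38.96; 120/120 used.
5 item(s) taken whole; one partial (take 11/24 of H).

5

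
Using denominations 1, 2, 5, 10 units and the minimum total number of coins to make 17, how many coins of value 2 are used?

17 = 1×10 + 1×5 + 1×2
Count of 2: 1

1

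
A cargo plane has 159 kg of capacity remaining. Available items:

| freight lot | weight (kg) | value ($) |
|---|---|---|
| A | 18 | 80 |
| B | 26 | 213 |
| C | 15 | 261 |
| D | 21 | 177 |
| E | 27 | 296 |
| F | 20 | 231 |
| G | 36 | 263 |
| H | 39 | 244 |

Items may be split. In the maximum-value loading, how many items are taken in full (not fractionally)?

Greedy by value/weight ratio, highest first.
Ratios (sorted): C 17.40, F 11.55, E 10.96, D 8.43, B 8.19, G 7.31, H 6.26, A 4.44
take C (15 @ 261); take F (20 @ 231); take E (27 @ 296); take D (21 @ 177); take B (26 @ 213); take G (36 @ 263); take 14/39 of H → 87.59. Capacity used 159/159.
6 item(s) taken whole; one partial (take 14/39 of H).

6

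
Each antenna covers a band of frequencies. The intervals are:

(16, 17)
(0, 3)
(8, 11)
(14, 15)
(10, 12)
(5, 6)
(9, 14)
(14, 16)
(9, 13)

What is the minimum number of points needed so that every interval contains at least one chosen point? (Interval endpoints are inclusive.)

Sorted: [0,3] [5,6] [8,11] [10,12] [9,13] [9,14] [14,15] [14,16] [16,17]
{[0,3]} hit by 3; {[5,6]} hit by 6; {[8,11],[10,12],[9,13],[9,14]} hit by 11; {[14,15],[14,16]} hit by 15; {[16,17]} hit by 17.
Points: 3, 6, 11, 15, 17 (5 total).

5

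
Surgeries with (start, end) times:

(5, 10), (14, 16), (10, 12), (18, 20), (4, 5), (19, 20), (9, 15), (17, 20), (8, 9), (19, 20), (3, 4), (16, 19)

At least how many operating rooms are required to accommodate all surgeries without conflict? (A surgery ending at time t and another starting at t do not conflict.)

4

The answer is the maximum number of intervals overlapping at any instant.
starts: [3, 4, 5, 8, 9, 10, 14, 16, 17, 18, 19, 19]
ends:   [4, 5, 9, 10, 12, 15, 16, 19, 20, 20, 20, 20]
s3→1 e4→0 s4→1 e5→0 s5→1 s8→2 e9→1 s9→2 e10→1 s10→2 e12→1 s14→2 e15→1 e16→0 s16→1 s17→2 s18→3 e19→2 s19→3 s19→4  — peak 4.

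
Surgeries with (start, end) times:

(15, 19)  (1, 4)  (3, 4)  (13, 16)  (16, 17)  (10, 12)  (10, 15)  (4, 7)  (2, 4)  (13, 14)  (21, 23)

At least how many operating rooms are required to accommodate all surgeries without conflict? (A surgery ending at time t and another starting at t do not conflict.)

The answer is the maximum number of intervals overlapping at any instant.
starts: [1, 2, 3, 4, 10, 10, 13, 13, 15, 16, 21]
ends:   [4, 4, 4, 7, 12, 14, 15, 16, 17, 19, 23]
s1→1 s2→2 s3→3  — peak 3.

3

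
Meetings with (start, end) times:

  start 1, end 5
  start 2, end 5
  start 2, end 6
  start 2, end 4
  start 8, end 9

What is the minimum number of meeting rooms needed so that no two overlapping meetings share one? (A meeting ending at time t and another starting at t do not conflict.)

starts: [1, 2, 2, 2, 8]
ends:   [4, 5, 5, 6, 9]
s1→1 s2→2 s2→3 s2→4  — peak 4.

4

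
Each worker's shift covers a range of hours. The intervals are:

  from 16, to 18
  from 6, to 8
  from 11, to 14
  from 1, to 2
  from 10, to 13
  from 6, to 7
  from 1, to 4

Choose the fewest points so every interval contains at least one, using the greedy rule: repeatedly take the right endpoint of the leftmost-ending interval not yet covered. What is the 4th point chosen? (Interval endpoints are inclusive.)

18

Sort by right endpoint; whenever an interval is uncovered, place a point at its right end.
Sorted: [1,2] [1,4] [6,7] [6,8] [10,13] [11,14] [16,18]
{[1,2],[1,4]} hit by 2; {[6,7],[6,8]} hit by 7; {[10,13],[11,14]} hit by 13; {[16,18]} hit by 18.
Points: 2, 7, 13, 18 (4 total).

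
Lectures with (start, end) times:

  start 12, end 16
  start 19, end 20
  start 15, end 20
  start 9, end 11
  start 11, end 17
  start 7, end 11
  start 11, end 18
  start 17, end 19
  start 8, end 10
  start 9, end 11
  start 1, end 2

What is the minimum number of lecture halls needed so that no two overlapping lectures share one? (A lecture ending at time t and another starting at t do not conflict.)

Events (time:±→running): 1:+→1 2:-→0 7:+→1 8:+→2 9:+→3 9:+→4 … peak 4.

4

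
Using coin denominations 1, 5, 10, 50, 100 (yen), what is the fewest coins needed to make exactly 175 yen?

Greedy: take as many of the largest coin as possible, then repeat with the remainder.
175 = 1×100 + 1×50 + 2×10 + 1×5
Total coins = 1 + 1 + 2 + 1 = 5

5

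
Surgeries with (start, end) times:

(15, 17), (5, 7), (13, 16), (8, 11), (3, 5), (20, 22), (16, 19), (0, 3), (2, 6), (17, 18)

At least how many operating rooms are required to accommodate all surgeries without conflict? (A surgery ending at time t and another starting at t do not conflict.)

2

Count concurrent intervals with a sweep; the peak is the room count.
Events (time:±→running): 0:+→1 2:+→2 … peak 2.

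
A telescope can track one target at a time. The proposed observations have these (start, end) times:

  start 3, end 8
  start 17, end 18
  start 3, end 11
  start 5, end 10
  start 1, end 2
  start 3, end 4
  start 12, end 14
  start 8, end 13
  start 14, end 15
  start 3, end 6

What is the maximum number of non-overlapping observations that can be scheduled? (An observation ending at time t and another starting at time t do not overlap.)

6

By end time: (1,2), (3,4), (3,6), (3,8), (5,10), (3,11), (8,13), (12,14), (14,15), (17,18).
Pick (1,2); next start ≥ 2 → (3,4); next start ≥ 4 → (5,10); next start ≥ 10 → (12,14); next start ≥ 14 → (14,15); next start ≥ 15 → (17,18).
Selected 6 observations.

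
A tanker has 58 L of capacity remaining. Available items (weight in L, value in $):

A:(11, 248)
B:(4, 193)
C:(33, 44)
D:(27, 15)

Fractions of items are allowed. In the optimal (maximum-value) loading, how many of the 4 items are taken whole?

Sort by value per unit weight and fill in that order.
Order: B (193/4=48.25) > A (248/11=22.55) > C (44/33=1.33) > D (15/27=0.56)
Fill: take B (4 @ 193) → take A (11 @ 248) → take C (33 @ 44) → take 10/27 of D → 5.56; 58/58 used.
3 item(s) taken whole; one partial (take 10/27 of D).

3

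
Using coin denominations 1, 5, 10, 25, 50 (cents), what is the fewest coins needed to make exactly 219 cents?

Use the largest denomination that fits, subtract, and repeat.
219 = 4×50 + 1×10 + 1×5 + 4×1
Total coins = 4 + 1 + 1 + 4 = 10

10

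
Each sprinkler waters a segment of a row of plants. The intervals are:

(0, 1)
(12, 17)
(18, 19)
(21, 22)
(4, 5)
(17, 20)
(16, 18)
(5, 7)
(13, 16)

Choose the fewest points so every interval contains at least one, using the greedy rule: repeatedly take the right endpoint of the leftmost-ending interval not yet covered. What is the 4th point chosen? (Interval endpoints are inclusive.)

By right end: [0,1]  [4,5]  [5,7]  [13,16]  [12,17]  [16,18]  [18,19]  [17,20]  [21,22]
[0,1] uncovered → point at 1; [4,5] uncovered → point at 5; [13,16] uncovered → point at 16; [18,19] uncovered → point at 19; [21,22] uncovered → point at 22.
Points: 1, 5, 16, 19, 22 (5 total).

19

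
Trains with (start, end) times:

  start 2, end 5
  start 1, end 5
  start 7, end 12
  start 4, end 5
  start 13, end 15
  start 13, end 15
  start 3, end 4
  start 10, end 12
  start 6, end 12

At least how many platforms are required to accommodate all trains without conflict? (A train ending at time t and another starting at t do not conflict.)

3

Count concurrent intervals with a sweep; the peak is the room count.
starts: [1, 2, 3, 4, 6, 7, 10, 13, 13]
ends:   [4, 5, 5, 5, 12, 12, 12, 15, 15]
s1→1 s2→2 s3→3  — peak 3.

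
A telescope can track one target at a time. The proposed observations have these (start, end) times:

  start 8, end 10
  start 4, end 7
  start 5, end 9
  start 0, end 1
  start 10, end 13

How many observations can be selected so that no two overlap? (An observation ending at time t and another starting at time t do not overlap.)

Order by finish time; keep every interval that doesn't clash with the previous kept one.
Sorted by end: (0,1)  (4,7)  (5,9)  (8,10)  (10,13)
take (0,1); take (4,7); take (8,10); take (10,13).
Selected 4 observations.

4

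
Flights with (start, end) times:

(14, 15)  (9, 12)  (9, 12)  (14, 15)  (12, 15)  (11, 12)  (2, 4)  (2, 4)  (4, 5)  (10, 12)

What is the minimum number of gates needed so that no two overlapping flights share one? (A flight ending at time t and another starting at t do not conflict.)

4

Events (time:±→running): 2:+→1 2:+→2 4:-→1 4:-→0 4:+→1 5:-→0 9:+→1 9:+→2 10:+→3 11:+→4 … peak 4.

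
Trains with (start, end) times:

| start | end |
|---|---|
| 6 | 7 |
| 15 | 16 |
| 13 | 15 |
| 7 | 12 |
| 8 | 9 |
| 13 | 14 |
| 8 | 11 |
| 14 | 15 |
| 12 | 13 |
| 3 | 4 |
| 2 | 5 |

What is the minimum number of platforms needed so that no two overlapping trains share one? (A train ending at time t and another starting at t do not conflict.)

starts: [2, 3, 6, 7, 8, 8, 12, 13, 13, 14, 15]
ends:   [4, 5, 7, 9, 11, 12, 13, 14, 15, 15, 16]
s2→1 s3→2 e4→1 e5→0 s6→1 e7→0 s7→1 s8→2 s8→3  — peak 3.

3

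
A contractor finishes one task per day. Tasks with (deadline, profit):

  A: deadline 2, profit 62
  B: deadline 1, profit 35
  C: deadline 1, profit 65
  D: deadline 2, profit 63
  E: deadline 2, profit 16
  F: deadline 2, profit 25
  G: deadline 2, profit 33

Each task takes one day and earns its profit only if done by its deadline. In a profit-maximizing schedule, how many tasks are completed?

2

Sort by profit descending; place each in the latest free slot ≤ its deadline.
By profit: C(d1,65), D(d2,63), A(d2,62), B(d1,35), G(d2,33), F(d2,25), E(d2,16)
C→slot 1; D→slot 2; A skipped; B skipped; G skipped; F skipped; E skipped.
2 of 7 scheduled.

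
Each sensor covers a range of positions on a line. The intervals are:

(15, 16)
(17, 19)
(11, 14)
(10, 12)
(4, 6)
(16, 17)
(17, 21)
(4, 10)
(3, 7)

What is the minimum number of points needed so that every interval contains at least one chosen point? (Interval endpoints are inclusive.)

Sort by right endpoint; whenever an interval is uncovered, place a point at its right end.
By right end: [4,6]  [3,7]  [4,10]  [10,12]  [11,14]  [15,16]  [16,17]  [17,19]  [17,21]
[4,6] uncovered → point at 6; [10,12] uncovered → point at 12; [15,16] uncovered → point at 16; [17,19] uncovered → point at 19.
Points: 6, 12, 16, 19 (4 total).

4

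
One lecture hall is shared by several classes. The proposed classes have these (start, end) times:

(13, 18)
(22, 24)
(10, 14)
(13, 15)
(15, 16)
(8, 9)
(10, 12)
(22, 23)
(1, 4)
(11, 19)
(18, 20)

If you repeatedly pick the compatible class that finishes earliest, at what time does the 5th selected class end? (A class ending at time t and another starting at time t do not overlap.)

Order by finish time; keep every interval that doesn't clash with the previous kept one.
Sorted by end: (1,4)  (8,9)  (10,12)  (10,14)  (13,15)  (15,16)  (13,18)  (11,19)  (18,20)  (22,23)  (22,24)
take (1,4); take (8,9); take (10,12); take (13,15); take (15,16); skip (11,19); take (18,20); take (22,23); skip (22,24).
Selected: (1,4) (8,9) (10,12) (13,15) (15,16) (18,20) (22,23)

16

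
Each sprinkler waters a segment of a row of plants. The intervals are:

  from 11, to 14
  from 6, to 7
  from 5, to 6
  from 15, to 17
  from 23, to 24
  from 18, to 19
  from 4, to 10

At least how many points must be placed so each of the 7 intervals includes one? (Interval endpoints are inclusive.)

5

By right end: [5,6]  [6,7]  [4,10]  [11,14]  [15,17]  [18,19]  [23,24]
[5,6] uncovered → point at 6; [11,14] uncovered → point at 14; [15,17] uncovered → point at 17; [18,19] uncovered → point at 19; [23,24] uncovered → point at 24.
Points: 6, 14, 17, 19, 24 (5 total).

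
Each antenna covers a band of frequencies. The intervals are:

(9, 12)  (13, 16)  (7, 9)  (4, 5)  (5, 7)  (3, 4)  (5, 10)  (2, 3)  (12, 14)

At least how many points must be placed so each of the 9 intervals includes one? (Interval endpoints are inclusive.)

Process intervals by earliest right end; each time one isn't hit yet, stab at its right endpoint.
Sorted: [2,3] [3,4] [4,5] [5,7] [7,9] [5,10] [9,12] [12,14] [13,16]
{[2,3],[3,4]} hit by 3; {[4,5],[5,7]} hit by 5; {[7,9],[5,10],[9,12]} hit by 9; {[12,14],[13,16]} hit by 14.
Points: 3, 5, 9, 14 (4 total).

4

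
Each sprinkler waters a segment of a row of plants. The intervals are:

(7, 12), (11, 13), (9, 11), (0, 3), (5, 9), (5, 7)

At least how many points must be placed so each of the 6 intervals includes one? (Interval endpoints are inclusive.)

3

Sorted: [0,3] [5,7] [5,9] [9,11] [7,12] [11,13]
{[0,3]} hit by 3; {[5,7],[5,9]} hit by 7; {[9,11],[7,12],[11,13]} hit by 11.
Points: 3, 7, 11 (3 total).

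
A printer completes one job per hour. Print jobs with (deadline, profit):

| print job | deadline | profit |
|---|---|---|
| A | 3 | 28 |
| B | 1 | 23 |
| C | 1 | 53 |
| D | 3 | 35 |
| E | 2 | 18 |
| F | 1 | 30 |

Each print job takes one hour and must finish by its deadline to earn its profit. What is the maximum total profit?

116

Take jobs in profit order; each goes to the latest open slot no later than its deadline.
By profit: C(d1,53), D(d3,35), F(d1,30), A(d3,28), B(d1,23), E(d2,18)
C→slot 1; D→slot 3; F skipped; A→slot 2; B skipped; E skipped.
Profit = 53 + 28 + 35 = 116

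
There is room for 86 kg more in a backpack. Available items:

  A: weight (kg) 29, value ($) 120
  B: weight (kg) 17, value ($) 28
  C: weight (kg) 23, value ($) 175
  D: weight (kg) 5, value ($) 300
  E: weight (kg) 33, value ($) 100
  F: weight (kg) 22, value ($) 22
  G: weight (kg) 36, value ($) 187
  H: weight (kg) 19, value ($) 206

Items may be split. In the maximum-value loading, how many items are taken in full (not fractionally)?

Sort by value per unit weight and fill in that order.
Order: D (300/5=60.00) > H (206/19=10.84) > C (175/23=7.61) > G (187/36=5.19) > A (120/29=4.14) > E (100/33=3.03) > B (28/17=1.65) > F (22/22=1.00)
Fill: take D (5 @ 300) → take H (19 @ 206) → take C (23 @ 175) → take G (36 @ 187) → take 3/29 of A → 12.41; 86/86 used.
4 item(s) taken whole; one partial (take 3/29 of A).

4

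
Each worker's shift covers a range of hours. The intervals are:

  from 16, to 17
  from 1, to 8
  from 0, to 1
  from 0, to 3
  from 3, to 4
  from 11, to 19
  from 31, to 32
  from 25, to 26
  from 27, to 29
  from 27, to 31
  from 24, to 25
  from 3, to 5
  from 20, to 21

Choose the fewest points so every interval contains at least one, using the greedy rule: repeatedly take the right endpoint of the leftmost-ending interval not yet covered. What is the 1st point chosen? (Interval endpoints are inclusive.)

By right end: [0,1]  [0,3]  [3,4]  [3,5]  [1,8]  [16,17]  [11,19]  [20,21]  [24,25]  [25,26]  [27,29]  [27,31]  [31,32]
[0,1] uncovered → point at 1; [3,4] uncovered → point at 4; [16,17] uncovered → point at 17; [20,21] uncovered → point at 21; [24,25] uncovered → point at 25; [27,29] uncovered → point at 29; [31,32] uncovered → point at 32.
Points: 1, 4, 17, 21, 25, 29, 32 (7 total).

1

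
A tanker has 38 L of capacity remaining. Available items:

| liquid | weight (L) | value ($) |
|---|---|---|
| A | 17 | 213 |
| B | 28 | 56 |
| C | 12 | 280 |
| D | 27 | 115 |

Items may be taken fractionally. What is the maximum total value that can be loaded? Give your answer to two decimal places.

Greedy by value/weight ratio, highest first.
Ratios (sorted): C 23.33, A 12.53, D 4.26, B 2.00
take C (12 @ 280); take A (17 @ 213); take 9/27 of D → 38.33. Capacity used 38/38.
Total value = 531.33

531.33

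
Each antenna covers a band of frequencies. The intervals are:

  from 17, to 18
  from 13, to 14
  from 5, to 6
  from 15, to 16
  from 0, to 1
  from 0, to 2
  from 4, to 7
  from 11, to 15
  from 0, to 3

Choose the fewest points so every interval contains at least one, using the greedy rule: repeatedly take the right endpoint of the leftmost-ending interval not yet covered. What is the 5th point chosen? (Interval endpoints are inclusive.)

18

Sort by right endpoint; whenever an interval is uncovered, place a point at its right end.
Sorted: [0,1] [0,2] [0,3] [5,6] [4,7] [13,14] [11,15] [15,16] [17,18]
{[0,1],[0,2],[0,3]} hit by 1; {[5,6],[4,7]} hit by 6; {[13,14],[11,15]} hit by 14; {[15,16]} hit by 16; {[17,18]} hit by 18.
Points: 1, 6, 14, 16, 18 (5 total).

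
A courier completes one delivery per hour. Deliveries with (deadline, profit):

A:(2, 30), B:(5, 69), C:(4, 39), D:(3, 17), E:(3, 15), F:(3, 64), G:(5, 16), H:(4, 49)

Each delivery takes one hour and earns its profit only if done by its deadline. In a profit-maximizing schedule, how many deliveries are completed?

5

Sort by profit descending; place each in the latest free slot ≤ its deadline.
Profit order: B=69 F=64 H=49 C=39 A=30 D=17 G=16 E=15
Assign: B→slot 5, F→slot 3, H→slot 4, C→slot 2, A→slot 1, D skipped, G skipped, E skipped.
Slots: [1:A] [2:C] [3:F] [4:H] [5:B]
5 of 8 scheduled.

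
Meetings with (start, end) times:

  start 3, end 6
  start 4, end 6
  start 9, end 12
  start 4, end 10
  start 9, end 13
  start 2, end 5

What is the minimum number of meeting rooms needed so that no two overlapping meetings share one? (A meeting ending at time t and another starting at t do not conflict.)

starts: [2, 3, 4, 4, 9, 9]
ends:   [5, 6, 6, 10, 12, 13]
s2→1 s3→2 s4→3 s4→4  — peak 4.

4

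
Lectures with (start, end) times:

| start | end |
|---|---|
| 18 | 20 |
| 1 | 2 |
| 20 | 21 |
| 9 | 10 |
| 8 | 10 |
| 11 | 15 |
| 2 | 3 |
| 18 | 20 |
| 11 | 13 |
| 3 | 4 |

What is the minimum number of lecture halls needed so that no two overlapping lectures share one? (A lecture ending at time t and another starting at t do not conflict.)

The answer is the maximum number of intervals overlapping at any instant.
Events (time:±→running): 1:+→1 2:-→0 2:+→1 3:-→0 3:+→1 4:-→0 8:+→1 9:+→2 … peak 2.

2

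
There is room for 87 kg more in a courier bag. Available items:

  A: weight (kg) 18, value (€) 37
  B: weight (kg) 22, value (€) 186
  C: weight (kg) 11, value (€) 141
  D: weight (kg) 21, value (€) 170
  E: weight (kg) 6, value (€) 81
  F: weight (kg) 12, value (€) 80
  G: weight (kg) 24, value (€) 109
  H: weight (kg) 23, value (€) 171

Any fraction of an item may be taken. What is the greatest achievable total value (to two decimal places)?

775.67

Greedy by value/weight ratio, highest first.
Order: E (81/6=13.50) > C (141/11=12.82) > B (186/22=8.45) > D (170/21=8.10) > H (171/23=7.43) > F (80/12=6.67) > G (109/24=4.54) > A (37/18=2.06)
Fill: take E (6 @ 81) → take C (11 @ 141) → take B (22 @ 186) → take D (21 @ 170) → take H (23 @ 171) → take 4/12 of F → 26.67; 87/87 used.
Total value = 775.67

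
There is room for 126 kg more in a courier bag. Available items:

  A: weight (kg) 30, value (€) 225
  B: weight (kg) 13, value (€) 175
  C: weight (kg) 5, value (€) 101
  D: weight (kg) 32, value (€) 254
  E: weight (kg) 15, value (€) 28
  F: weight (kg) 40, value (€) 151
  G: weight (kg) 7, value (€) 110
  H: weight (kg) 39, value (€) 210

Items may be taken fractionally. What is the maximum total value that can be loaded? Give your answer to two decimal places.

Order: C (101/5=20.20) > G (110/7=15.71) > B (175/13=13.46) > D (254/32=7.94) > A (225/30=7.50) > H (210/39=5.38) > F (151/40=3.77) > E (28/15=1.87)
Fill: take C (5 @ 101) → take G (7 @ 110) → take B (13 @ 175) → take D (32 @ 254) → take A (30 @ 225) → take H (39 @ 210); 126/126 used.
Total value = 1075.00

1075.00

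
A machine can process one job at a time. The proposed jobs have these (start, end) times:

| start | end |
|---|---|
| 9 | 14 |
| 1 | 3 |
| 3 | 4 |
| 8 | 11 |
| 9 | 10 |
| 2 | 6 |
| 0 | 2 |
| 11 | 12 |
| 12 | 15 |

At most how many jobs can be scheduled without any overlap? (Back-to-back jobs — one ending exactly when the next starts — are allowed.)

5

By end time: (0,2), (1,3), (3,4), (2,6), (9,10), (8,11), (11,12), (9,14), (12,15).
Pick (0,2); next start ≥ 2 → (3,4); next start ≥ 4 → (9,10); next start ≥ 10 → (11,12); next start ≥ 12 → (12,15).
Selected 5 jobs.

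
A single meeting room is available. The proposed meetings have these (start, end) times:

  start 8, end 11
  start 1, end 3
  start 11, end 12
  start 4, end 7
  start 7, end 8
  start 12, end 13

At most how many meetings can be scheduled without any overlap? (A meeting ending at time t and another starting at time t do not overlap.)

Greedy by earliest finish: after sorting by end time, pick each interval compatible with the last pick.
Sorted by end: (1,3)  (4,7)  (7,8)  (8,11)  (11,12)  (12,13)
take (1,3); take (4,7); take (7,8); take (8,11); take (11,12); take (12,13).
Selected 6 meetings.

6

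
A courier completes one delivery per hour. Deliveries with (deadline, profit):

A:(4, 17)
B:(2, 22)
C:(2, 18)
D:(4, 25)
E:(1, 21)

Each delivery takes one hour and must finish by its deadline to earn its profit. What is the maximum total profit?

Take jobs in profit order; each goes to the latest open slot no later than its deadline.
Profit order: D=25 B=22 E=21 C=18 A=17
Assign: D→slot 4, B→slot 2, E→slot 1, C skipped, A→slot 3.
Slots: [1:E] [2:B] [3:A] [4:D]
Profit = 21 + 22 + 17 + 25 = 85

85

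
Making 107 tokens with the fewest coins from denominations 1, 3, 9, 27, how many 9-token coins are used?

Use the largest denomination that fits, subtract, and repeat.
107 = 3×27 + 2×9 + 2×3 + 2×1
Count of 9: 2

2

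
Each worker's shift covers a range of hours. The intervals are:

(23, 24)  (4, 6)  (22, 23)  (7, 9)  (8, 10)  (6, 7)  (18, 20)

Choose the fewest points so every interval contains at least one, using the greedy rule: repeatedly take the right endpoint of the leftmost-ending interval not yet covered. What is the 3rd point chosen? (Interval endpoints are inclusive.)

20

Process intervals by earliest right end; each time one isn't hit yet, stab at its right endpoint.
Sorted: [4,6] [6,7] [7,9] [8,10] [18,20] [22,23] [23,24]
{[4,6],[6,7]} hit by 6; {[7,9],[8,10]} hit by 9; {[18,20]} hit by 20; {[22,23],[23,24]} hit by 23.
Points: 6, 9, 20, 23 (4 total).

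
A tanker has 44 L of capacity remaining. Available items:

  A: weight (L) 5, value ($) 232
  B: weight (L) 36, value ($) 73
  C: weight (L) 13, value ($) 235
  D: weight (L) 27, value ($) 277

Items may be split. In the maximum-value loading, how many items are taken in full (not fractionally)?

2

Greedy by value/weight ratio, highest first.
Ratios (sorted): A 46.40, C 18.08, D 10.26, B 2.03
take A (5 @ 232); take C (13 @ 235); take 26/27 of D → 266.74. Capacity used 44/44.
2 item(s) taken whole; one partial (take 26/27 of D).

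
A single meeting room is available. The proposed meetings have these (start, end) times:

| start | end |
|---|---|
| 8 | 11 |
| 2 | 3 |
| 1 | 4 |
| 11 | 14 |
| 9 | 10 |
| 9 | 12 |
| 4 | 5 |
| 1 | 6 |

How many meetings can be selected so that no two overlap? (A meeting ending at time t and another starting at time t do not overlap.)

By end time: (2,3), (1,4), (4,5), (1,6), (9,10), (8,11), (9,12), (11,14).
Pick (2,3); next start ≥ 3 → (4,5); next start ≥ 5 → (9,10); next start ≥ 10 → (11,14).
Selected 4 meetings.

4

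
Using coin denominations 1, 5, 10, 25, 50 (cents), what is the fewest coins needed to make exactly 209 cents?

9

Greedy: take as many of the largest coin as possible, then repeat with the remainder.
209 = 4×50 + 1×5 + 4×1
Total coins = 4 + 1 + 4 = 9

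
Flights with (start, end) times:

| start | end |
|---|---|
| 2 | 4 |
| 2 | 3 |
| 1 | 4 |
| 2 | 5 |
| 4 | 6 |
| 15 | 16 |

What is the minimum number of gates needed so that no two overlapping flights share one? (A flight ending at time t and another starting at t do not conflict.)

Count concurrent intervals with a sweep; the peak is the room count.
Events (time:±→running): 1:+→1 2:+→2 2:+→3 2:+→4 … peak 4.

4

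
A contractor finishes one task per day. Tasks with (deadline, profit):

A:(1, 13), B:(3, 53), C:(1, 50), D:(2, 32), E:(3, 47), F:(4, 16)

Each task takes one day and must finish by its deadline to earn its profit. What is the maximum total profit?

Profit order: B=53 C=50 E=47 D=32 F=16 A=13
Assign: B→slot 3, C→slot 1, E→slot 2, D skipped, F→slot 4, A skipped.
Slots: [1:C] [2:E] [3:B] [4:F]
Profit = 50 + 47 + 53 + 16 = 166

166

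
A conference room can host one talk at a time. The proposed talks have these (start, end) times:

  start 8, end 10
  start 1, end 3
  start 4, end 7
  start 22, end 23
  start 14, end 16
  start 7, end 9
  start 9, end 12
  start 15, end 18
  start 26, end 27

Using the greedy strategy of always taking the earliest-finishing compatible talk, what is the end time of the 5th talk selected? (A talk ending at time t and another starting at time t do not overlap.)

Order by finish time; keep every interval that doesn't clash with the previous kept one.
By end time: (1,3), (4,7), (7,9), (8,10), (9,12), (14,16), (15,18), (22,23), (26,27).
Pick (1,3); next start ≥ 3 → (4,7); next start ≥ 7 → (7,9); next start ≥ 9 → (9,12); next start ≥ 12 → (14,16); next start ≥ 16 → (22,23); next start ≥ 23 → (26,27).
Selected: (1,3) (4,7) (7,9) (9,12) (14,16) (22,23) (26,27)

16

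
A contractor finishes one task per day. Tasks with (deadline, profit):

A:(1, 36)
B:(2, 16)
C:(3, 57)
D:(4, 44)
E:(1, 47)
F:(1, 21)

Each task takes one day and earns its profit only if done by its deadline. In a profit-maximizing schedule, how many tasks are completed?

4

By profit: C(d3,57), E(d1,47), D(d4,44), A(d1,36), F(d1,21), B(d2,16)
C→slot 3; E→slot 1; D→slot 4; A skipped; F skipped; B→slot 2.
4 of 6 scheduled.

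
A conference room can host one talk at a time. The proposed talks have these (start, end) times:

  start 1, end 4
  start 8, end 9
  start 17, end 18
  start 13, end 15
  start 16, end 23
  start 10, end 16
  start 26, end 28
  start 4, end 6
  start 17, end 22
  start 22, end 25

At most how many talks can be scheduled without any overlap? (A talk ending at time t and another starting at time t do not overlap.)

By end time: (1,4), (4,6), (8,9), (13,15), (10,16), (17,18), (17,22), (16,23), (22,25), (26,28).
Pick (1,4); next start ≥ 4 → (4,6); next start ≥ 6 → (8,9); next start ≥ 9 → (13,15); next start ≥ 15 → (17,18); next start ≥ 18 → (22,25); next start ≥ 25 → (26,28).
Selected 7 talks.

7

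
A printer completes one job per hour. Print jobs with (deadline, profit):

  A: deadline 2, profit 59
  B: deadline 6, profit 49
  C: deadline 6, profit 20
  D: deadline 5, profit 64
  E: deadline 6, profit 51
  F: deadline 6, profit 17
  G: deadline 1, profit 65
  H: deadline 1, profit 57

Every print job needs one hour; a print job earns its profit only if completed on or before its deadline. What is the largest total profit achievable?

308

By profit: G(d1,65), D(d5,64), A(d2,59), H(d1,57), E(d6,51), B(d6,49), C(d6,20), F(d6,17)
G→slot 1; D→slot 5; A→slot 2; H skipped; E→slot 6; B→slot 4; C→slot 3; F skipped.
Profit = 65 + 59 + 20 + 49 + 64 + 51 = 308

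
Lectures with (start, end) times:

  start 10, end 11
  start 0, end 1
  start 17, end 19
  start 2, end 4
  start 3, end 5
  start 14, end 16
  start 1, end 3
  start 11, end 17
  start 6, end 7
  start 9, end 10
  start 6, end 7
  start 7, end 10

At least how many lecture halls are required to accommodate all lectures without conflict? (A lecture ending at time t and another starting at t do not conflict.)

2

The answer is the maximum number of intervals overlapping at any instant.
starts: [0, 1, 2, 3, 6, 6, 7, 9, 10, 11, 14, 17]
ends:   [1, 3, 4, 5, 7, 7, 10, 10, 11, 16, 17, 19]
s0→1 e1→0 s1→1 s2→2  — peak 2.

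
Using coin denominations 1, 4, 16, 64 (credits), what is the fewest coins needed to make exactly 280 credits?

7

280 − 4×64→24 − 1×16→8 − 2×4→0
Total coins = 4 + 1 + 2 = 7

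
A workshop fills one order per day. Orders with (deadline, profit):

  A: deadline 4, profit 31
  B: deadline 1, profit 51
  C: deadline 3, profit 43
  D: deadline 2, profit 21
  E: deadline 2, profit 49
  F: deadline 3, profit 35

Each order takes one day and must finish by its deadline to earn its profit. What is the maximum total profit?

174

Sort by profit descending; place each in the latest free slot ≤ its deadline.
Profit order: B=51 E=49 C=43 F=35 A=31 D=21
Assign: B→slot 1, E→slot 2, C→slot 3, F skipped, A→slot 4, D skipped.
Slots: [1:B] [2:E] [3:C] [4:A]
Profit = 51 + 49 + 43 + 31 = 174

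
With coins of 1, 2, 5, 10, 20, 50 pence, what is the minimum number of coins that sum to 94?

5

Use the largest denomination that fits, subtract, and repeat.
94 − 1×50→44 − 2×20→4 − 2×2→0
Total coins = 1 + 2 + 2 = 5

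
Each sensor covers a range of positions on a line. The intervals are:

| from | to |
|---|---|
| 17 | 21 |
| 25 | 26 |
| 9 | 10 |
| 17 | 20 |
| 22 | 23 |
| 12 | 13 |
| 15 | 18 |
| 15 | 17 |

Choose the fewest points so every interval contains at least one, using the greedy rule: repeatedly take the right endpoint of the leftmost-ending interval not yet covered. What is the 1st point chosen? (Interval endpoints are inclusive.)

By right end: [9,10]  [12,13]  [15,17]  [15,18]  [17,20]  [17,21]  [22,23]  [25,26]
[9,10] uncovered → point at 10; [12,13] uncovered → point at 13; [15,17] uncovered → point at 17; [22,23] uncovered → point at 23; [25,26] uncovered → point at 26.
Points: 10, 13, 17, 23, 26 (5 total).

10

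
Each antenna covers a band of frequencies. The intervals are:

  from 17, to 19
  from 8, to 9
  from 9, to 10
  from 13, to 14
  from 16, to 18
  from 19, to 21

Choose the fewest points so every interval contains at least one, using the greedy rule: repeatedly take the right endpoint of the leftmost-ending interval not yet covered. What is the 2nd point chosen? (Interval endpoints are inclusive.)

Sorted: [8,9] [9,10] [13,14] [16,18] [17,19] [19,21]
{[8,9],[9,10]} hit by 9; {[13,14]} hit by 14; {[16,18],[17,19]} hit by 18; {[19,21]} hit by 21.
Points: 9, 14, 18, 21 (4 total).

14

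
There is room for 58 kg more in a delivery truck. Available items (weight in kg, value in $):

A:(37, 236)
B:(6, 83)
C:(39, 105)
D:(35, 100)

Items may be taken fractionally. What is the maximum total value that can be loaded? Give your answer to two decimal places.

Sort by value per unit weight and fill in that order.
Ratios (sorted): B 13.83, A 6.38, D 2.86, C 2.69
take B (6 @ 83); take A (37 @ 236); take 15/35 of D → 42.86. Capacity used 58/58.
Total value = 361.86

361.86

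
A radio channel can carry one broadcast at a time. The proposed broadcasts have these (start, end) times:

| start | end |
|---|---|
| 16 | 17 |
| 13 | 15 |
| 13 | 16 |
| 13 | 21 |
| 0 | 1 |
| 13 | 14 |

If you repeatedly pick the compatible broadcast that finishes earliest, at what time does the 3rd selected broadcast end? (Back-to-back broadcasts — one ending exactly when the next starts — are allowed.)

Sort by end time and greedily take each interval whose start is ≥ the last chosen end.
By end time: (0,1), (13,14), (13,15), (13,16), (16,17), (13,21).
Pick (0,1); next start ≥ 1 → (13,14); next start ≥ 14 → (16,17).
Selected: (0,1) (13,14) (16,17)

17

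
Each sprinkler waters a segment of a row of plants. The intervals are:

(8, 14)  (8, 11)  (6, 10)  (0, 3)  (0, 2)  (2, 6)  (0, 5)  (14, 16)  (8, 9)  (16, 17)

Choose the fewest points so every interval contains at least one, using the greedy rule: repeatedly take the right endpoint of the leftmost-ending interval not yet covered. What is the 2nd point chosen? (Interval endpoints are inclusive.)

9

Sort by right endpoint; whenever an interval is uncovered, place a point at its right end.
Sorted: [0,2] [0,3] [0,5] [2,6] [8,9] [6,10] [8,11] [8,14] [14,16] [16,17]
{[0,2],[0,3],[0,5],[2,6]} hit by 2; {[8,9],[6,10],[8,11],[8,14]} hit by 9; {[14,16],[16,17]} hit by 16.
Points: 2, 9, 16 (3 total).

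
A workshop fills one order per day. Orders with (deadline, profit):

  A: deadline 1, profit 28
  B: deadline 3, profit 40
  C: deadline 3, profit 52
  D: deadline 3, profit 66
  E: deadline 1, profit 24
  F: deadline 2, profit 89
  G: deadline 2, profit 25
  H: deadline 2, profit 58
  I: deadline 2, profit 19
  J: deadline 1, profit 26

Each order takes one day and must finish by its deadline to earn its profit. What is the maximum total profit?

213

Profit order: F=89 D=66 H=58 C=52 B=40 A=28 J=26 G=25 E=24 I=19
Assign: F→slot 2, D→slot 3, H→slot 1, C skipped, B skipped, A skipped, J skipped, G skipped, E skipped, I skipped.
Slots: [1:H] [2:F] [3:D]
Profit = 58 + 89 + 66 = 213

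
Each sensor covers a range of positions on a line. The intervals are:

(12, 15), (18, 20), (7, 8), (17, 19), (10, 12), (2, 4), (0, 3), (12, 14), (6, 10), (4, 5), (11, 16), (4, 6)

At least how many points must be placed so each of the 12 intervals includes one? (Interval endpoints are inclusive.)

Sort by right endpoint; whenever an interval is uncovered, place a point at its right end.
By right end: [0,3]  [2,4]  [4,5]  [4,6]  [7,8]  [6,10]  [10,12]  [12,14]  [12,15]  [11,16]  [17,19]  [18,20]
[0,3] uncovered → point at 3; [4,5] uncovered → point at 5; [7,8] uncovered → point at 8; [10,12] uncovered → point at 12; [17,19] uncovered → point at 19.
Points: 3, 5, 8, 12, 19 (5 total).

5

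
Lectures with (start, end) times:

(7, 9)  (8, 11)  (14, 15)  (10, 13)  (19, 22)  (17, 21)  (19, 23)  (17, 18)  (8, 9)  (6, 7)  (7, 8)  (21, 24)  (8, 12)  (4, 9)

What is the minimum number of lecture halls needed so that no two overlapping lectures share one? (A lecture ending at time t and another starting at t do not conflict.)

Events (time:±→running): 4:+→1 6:+→2 7:-→1 7:+→2 7:+→3 8:-→2 8:+→3 8:+→4 8:+→5 … peak 5.

5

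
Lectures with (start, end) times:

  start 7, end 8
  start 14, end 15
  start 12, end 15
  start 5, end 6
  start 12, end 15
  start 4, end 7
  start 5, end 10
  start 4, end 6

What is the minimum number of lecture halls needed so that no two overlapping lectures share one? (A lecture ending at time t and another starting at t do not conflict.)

4

Count concurrent intervals with a sweep; the peak is the room count.
Events (time:±→running): 4:+→1 4:+→2 5:+→3 5:+→4 … peak 4.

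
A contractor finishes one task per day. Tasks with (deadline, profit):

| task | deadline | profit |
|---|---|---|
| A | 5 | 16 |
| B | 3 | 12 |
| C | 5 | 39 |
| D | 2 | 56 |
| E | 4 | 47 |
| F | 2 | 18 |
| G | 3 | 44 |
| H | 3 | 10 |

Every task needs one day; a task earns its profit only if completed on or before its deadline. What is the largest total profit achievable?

Take jobs in profit order; each goes to the latest open slot no later than its deadline.
By profit: D(d2,56), E(d4,47), G(d3,44), C(d5,39), F(d2,18), A(d5,16), B(d3,12), H(d3,10)
D→slot 2; E→slot 4; G→slot 3; C→slot 5; F→slot 1; A skipped; B skipped; H skipped.
Profit = 18 + 56 + 44 + 47 + 39 = 204

204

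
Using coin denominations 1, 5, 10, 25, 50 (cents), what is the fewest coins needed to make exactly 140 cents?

5

Greedy: take as many of the largest coin as possible, then repeat with the remainder.
140 = 2×50 + 1×25 + 1×10 + 1×5
Total coins = 2 + 1 + 1 + 1 = 5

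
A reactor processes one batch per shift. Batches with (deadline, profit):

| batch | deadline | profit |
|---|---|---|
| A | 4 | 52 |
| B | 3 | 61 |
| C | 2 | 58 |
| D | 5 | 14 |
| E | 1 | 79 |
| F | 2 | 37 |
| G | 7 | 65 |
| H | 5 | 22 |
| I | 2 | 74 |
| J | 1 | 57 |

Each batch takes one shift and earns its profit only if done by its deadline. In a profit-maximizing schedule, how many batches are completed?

Profit order: E=79 I=74 G=65 B=61 C=58 J=57 A=52 F=37 H=22 D=14
Assign: E→slot 1, I→slot 2, G→slot 7, B→slot 3, C skipped, J skipped, A→slot 4, F skipped, H→slot 5, D skipped.
Slots: [1:E] [2:I] [3:B] [4:A] [5:H] [7:G]
6 of 10 scheduled.

6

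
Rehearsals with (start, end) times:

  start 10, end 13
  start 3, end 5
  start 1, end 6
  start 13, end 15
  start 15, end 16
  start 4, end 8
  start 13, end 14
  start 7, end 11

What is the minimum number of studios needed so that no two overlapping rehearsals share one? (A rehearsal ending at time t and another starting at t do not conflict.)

starts: [1, 3, 4, 7, 10, 13, 13, 15]
ends:   [5, 6, 8, 11, 13, 14, 15, 16]
s1→1 s3→2 s4→3  — peak 3.

3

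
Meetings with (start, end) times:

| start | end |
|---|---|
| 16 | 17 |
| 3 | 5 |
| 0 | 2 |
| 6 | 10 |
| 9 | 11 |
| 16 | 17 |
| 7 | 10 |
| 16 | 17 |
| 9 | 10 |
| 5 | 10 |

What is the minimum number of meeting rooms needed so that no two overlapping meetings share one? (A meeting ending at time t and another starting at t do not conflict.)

5

The answer is the maximum number of intervals overlapping at any instant.
Events (time:±→running): 0:+→1 2:-→0 3:+→1 5:-→0 5:+→1 6:+→2 7:+→3 9:+→4 9:+→5 … peak 5.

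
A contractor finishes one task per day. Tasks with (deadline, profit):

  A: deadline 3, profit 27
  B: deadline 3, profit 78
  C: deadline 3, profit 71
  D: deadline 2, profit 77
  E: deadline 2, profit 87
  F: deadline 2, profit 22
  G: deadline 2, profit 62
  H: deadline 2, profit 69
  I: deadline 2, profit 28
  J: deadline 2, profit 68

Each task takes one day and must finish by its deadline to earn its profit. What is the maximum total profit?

242

Sort by profit descending; place each in the latest free slot ≤ its deadline.
By profit: E(d2,87), B(d3,78), D(d2,77), C(d3,71), H(d2,69), J(d2,68), G(d2,62), I(d2,28), A(d3,27), F(d2,22)
E→slot 2; B→slot 3; D→slot 1; C skipped; H skipped; J skipped; G skipped; I skipped; A skipped; F skipped.
Profit = 77 + 87 + 78 = 242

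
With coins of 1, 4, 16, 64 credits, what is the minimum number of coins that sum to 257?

Use the largest denomination that fits, subtract, and repeat.
257 = 4×64 + 1×1
Total coins = 4 + 1 = 5

5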